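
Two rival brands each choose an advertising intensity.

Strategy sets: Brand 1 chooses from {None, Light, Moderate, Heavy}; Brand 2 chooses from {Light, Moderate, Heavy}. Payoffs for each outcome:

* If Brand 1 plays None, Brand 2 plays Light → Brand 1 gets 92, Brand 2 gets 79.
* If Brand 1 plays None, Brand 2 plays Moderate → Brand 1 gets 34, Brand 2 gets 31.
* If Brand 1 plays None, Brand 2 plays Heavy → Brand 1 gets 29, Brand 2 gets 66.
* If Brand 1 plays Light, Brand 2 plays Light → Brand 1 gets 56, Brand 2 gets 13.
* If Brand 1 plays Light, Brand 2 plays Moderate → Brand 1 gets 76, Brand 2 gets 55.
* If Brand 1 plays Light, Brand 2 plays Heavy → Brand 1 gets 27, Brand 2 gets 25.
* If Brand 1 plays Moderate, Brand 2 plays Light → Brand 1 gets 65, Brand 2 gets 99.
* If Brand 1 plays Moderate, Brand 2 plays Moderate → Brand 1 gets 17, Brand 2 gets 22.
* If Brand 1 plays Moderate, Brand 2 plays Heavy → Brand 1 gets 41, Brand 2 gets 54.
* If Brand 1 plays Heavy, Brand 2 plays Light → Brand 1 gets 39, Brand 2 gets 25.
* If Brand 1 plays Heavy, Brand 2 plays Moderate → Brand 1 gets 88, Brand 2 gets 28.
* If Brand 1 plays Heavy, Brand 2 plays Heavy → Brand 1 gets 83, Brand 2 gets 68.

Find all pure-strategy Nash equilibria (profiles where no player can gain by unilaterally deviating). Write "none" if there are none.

Mark each player's best response to every combination of opponents' strategies; a profile where every player is best-responding is a pure Nash equilibrium.
Brand 1 against Light: payoffs 92, 56, 65, 39 → best response None.
Brand 1 against Moderate: payoffs 34, 76, 17, 88 → best response Heavy.
Brand 1 against Heavy: payoffs 29, 27, 41, 83 → best response Heavy.
Brand 2 against None: payoffs 79, 31, 66 → best response Light.
Brand 2 against Light: payoffs 13, 55, 25 → best response Moderate.
Brand 2 against Moderate: payoffs 99, 22, 54 → best response Light.
Brand 2 against Heavy: payoffs 25, 28, 68 → best response Heavy.
Mutual best responses: (None, Light); (Heavy, Heavy).

The pure Nash equilibria are (None, Light), (Heavy, Heavy).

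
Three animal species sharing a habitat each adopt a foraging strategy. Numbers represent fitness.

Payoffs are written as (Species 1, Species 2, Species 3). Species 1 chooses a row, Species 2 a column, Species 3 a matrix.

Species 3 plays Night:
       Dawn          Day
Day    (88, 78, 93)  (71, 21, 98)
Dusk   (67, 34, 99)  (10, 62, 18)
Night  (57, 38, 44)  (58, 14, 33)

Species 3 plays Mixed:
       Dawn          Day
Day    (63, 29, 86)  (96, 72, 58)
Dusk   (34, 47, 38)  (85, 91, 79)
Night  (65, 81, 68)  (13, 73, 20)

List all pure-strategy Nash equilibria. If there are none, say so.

For each player, find the best response to each opponent profile; mutual best responses are the pure NE.
Species 1 against (Dawn, Night): payoffs 88, 67, 57 → best response Day.
Species 1 against (Dawn, Mixed): payoffs 63, 34, 65 → best response Night.
Species 1 against (Day, Night): payoffs 71, 10, 58 → best response Day.
Species 1 against (Day, Mixed): payoffs 96, 85, 13 → best response Day.
Species 2 against (Day, Night): payoffs 78, 21 → best response Dawn.
Species 2 against (Day, Mixed): payoffs 29, 72 → best response Day.
Species 2 against (Dusk, Night): payoffs 34, 62 → best response Day.
Species 2 against (Dusk, Mixed): payoffs 47, 91 → best response Day.
Species 2 against (Night, Night): payoffs 38, 14 → best response Dawn.
Species 2 against (Night, Mixed): payoffs 81, 73 → best response Dawn.
Species 3 against (Day, Dawn): payoffs 93, 86 → best response Night.
Species 3 against (Day, Day): payoffs 98, 58 → best response Night.
Species 3 against (Dusk, Dawn): payoffs 99, 38 → best response Night.
Species 3 against (Dusk, Day): payoffs 18, 79 → best response Mixed.
Species 3 against (Night, Dawn): payoffs 44, 68 → best response Mixed.
Species 3 against (Night, Day): payoffs 33, 20 → best response Night.
Mutual best responses: (Day, Dawn, Night); (Night, Dawn, Mixed).

(Day, Dawn, Night); (Night, Dawn, Mixed)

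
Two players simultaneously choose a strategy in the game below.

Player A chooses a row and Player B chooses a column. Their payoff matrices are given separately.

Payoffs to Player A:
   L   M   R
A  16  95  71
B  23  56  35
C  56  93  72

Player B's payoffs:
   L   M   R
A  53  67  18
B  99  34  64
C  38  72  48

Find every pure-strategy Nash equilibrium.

(A, L): Player A can switch to B (16 → 23). Not NE.
(A, M): Player A gets 95, best alternative 93; Player B gets 67, best alternative 53. No profitable deviation — NE.
(A, R): Player A can switch to C (71 → 72). Not NE.
(B, L): Player A can switch to C (23 → 56). Not NE.
(B, M): Player A can switch to A (56 → 95). Not NE.
(B, R): Player A can switch to A (35 → 71). Not NE.
(C, L): Player B can switch to M (38 → 72). Not NE.
(C, M): Player A can switch to A (93 → 95). Not NE.
(C, R): Player B can switch to M (48 → 72). Not NE.

(A, M)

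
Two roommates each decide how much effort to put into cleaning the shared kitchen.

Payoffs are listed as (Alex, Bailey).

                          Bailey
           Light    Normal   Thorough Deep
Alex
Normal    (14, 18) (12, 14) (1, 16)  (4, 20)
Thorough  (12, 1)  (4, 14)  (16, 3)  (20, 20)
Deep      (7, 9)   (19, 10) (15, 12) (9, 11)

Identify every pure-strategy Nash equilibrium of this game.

(Normal, Light): Bailey can switch to Deep (18 → 20). Not NE.
(Normal, Normal): Alex can switch to Deep (12 → 19). Not NE.
(Normal, Thorough): Alex can switch to Thorough (1 → 16). Not NE.
(Normal, Deep): Alex can switch to Thorough (4 → 20). Not NE.
(Thorough, Light): Alex can switch to Normal (12 → 14). Not NE.
(Thorough, Normal): Alex can switch to Normal (4 → 12). Not NE.
(Thorough, Thorough): Bailey can switch to Normal (3 → 14). Not NE.
(Thorough, Deep): Alex gets 20, best alternative 9; Bailey gets 20, best alternative 14. No profitable deviation — NE.
(Deep, Light): Alex can switch to Normal (7 → 14). Not NE.
(Deep, Normal): Bailey can switch to Thorough (10 → 12). Not NE.
(Deep, Thorough): Alex can switch to Thorough (15 → 16). Not NE.
(The remaining 1 profile has a profitable deviation by the same check.)

(Thorough, Deep)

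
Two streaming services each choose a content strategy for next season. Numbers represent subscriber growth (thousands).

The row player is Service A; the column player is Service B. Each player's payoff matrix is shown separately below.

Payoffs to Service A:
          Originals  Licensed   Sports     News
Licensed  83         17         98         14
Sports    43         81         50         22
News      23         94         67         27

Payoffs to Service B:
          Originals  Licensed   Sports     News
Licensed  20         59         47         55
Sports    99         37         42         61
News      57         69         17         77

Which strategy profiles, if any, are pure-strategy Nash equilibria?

Check each profile: it is a Nash equilibrium iff no player can strictly gain by switching unilaterally.
(Licensed, Originals): Service B can switch to Licensed (20 → 59). Not NE.
(Licensed, Licensed): Service A can switch to Sports (17 → 81). Not NE.
(Licensed, Sports): Service B can switch to Licensed (47 → 59). Not NE.
(Licensed, News): Service A can switch to Sports (14 → 22). Not NE.
(Sports, Originals): Service A can switch to Licensed (43 → 83). Not NE.
(Sports, Licensed): Service A can switch to News (81 → 94). Not NE.
(Sports, Sports): Service A can switch to Licensed (50 → 98). Not NE.
(Sports, News): Service A can switch to News (22 → 27). Not NE.
(News, Originals): Service A can switch to Licensed (23 → 83). Not NE.
(News, Licensed): Service B can switch to News (69 → 77). Not NE.
(News, Sports): Service A can switch to Licensed (67 → 98). Not NE.
(News, News): Service A gets 27, best alternative 22; Service B gets 77, best alternative 69. No profitable deviation — NE.

The unique pure-strategy Nash equilibrium is (News, News).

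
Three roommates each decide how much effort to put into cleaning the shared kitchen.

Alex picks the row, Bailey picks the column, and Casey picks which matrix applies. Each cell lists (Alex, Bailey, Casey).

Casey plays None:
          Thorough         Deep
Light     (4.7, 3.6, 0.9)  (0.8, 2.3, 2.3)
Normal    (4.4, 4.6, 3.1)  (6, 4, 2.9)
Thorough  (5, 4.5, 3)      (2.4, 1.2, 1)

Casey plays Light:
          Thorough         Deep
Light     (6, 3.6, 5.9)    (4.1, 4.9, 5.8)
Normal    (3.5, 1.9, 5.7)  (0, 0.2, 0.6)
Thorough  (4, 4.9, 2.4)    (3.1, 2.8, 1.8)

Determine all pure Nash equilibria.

Pure-strategy Nash equilibria: (Light, Deep, Light); (Thorough, Thorough, None)

For each strategy profile, look for a profitable unilateral deviation.
(Light, Thorough, None): Alex can switch to Thorough (4.7 → 5). Not NE.
(Light, Thorough, Light): Bailey can switch to Deep (3.6 → 4.9). Not NE.
(Light, Deep, None): Alex can switch to Normal (0.8 → 6). Not NE.
(Light, Deep, Light): Alex gets 4.1, best alternative 3.1; Bailey gets 4.9, best alternative 3.6; Casey gets 5.8, best alternative 2.3. No profitable deviation — NE.
(Normal, Thorough, None): Alex can switch to Light (4.4 → 4.7). Not NE.
(Normal, Thorough, Light): Alex can switch to Light (3.5 → 6). Not NE.
(Normal, Deep, None): Bailey can switch to Thorough (4 → 4.6). Not NE.
(Thorough, Thorough, None): Alex gets 5, best alternative 4.7; Bailey gets 4.5, best alternative 1.2; Casey gets 3, best alternative 2.4. No profitable deviation — NE.
(The remaining 4 profiles each have a profitable deviation by the same check.)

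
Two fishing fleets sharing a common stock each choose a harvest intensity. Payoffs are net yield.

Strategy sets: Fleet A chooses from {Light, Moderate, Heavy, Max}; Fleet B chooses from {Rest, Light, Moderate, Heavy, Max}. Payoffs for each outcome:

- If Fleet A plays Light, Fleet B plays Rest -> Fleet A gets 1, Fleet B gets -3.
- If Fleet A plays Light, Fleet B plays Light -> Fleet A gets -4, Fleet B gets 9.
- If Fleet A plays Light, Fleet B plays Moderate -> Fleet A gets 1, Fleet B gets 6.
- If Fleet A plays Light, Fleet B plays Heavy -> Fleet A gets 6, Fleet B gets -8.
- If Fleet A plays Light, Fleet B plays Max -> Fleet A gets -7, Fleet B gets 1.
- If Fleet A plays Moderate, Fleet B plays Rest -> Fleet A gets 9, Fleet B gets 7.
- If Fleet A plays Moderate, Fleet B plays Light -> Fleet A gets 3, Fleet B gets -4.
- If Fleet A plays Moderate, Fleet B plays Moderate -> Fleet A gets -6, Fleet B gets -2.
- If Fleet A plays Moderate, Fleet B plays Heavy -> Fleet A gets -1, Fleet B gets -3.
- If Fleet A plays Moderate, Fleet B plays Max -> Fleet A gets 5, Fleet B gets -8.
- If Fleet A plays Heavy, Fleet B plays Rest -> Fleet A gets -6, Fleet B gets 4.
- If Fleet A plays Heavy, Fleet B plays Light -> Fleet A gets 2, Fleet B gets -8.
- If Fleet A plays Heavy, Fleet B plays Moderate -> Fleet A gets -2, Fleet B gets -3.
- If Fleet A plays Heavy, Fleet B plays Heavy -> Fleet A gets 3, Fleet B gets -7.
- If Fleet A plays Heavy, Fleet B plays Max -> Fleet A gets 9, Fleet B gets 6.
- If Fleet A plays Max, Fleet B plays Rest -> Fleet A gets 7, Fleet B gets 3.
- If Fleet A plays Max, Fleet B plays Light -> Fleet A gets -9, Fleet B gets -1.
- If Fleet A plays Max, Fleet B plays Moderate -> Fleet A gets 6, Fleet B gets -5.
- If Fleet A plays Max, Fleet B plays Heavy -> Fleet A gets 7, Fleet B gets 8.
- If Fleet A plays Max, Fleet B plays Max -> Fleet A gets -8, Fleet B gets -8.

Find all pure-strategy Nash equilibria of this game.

Fleet A against Rest: payoffs 1, 9, -6, 7 → best response Moderate.
Fleet A against Light: payoffs -4, 3, 2, -9 → best response Moderate.
Fleet A against Moderate: payoffs 1, -6, -2, 6 → best response Max.
Fleet A against Heavy: payoffs 6, -1, 3, 7 → best response Max.
Fleet A against Max: payoffs -7, 5, 9, -8 → best response Heavy.
Fleet B against Light: payoffs -3, 9, 6, -8, 1 → best response Light.
Fleet B against Moderate: payoffs 7, -4, -2, -3, -8 → best response Rest.
Fleet B against Heavy: payoffs 4, -8, -3, -7, 6 → best response Max.
Fleet B against Max: payoffs 3, -1, -5, 8, -8 → best response Heavy.
Mutual best responses: (Moderate, Rest); (Heavy, Max); (Max, Heavy).

Pure-strategy Nash equilibria: (Moderate, Rest), (Heavy, Max), (Max, Heavy)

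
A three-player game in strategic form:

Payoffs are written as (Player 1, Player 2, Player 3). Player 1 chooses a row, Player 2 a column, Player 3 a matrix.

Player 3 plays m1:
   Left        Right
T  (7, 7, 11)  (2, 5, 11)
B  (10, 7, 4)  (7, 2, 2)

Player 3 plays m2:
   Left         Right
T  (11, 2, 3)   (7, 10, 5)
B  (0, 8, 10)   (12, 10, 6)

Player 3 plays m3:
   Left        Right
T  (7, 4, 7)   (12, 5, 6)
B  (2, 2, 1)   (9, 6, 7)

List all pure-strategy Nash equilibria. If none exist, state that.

No pure-strategy Nash equilibrium.

For each player, find the best response to each opponent profile; mutual best responses are the pure NE.
Player 1 against (Left, m1): payoffs 7, 10 → best response B.
Player 1 against (Left, m2): payoffs 11, 0 → best response T.
Player 1 against (Left, m3): payoffs 7, 2 → best response T.
Player 1 against (Right, m1): payoffs 2, 7 → best response B.
Player 1 against (Right, m2): payoffs 7, 12 → best response B.
Player 1 against (Right, m3): payoffs 12, 9 → best response T.
Player 2 against (T, m1): payoffs 7, 5 → best response Left.
Player 2 against (T, m2): payoffs 2, 10 → best response Right.
Player 2 against (T, m3): payoffs 4, 5 → best response Right.
Player 2 against (B, m1): payoffs 7, 2 → best response Left.
Player 2 against (B, m2): payoffs 8, 10 → best response Right.
Player 2 against (B, m3): payoffs 2, 6 → best response Right.
Player 3 against (T, Left): payoffs 11, 3, 7 → best response m1.
Player 3 against (T, Right): payoffs 11, 5, 6 → best response m1.
Player 3 against (B, Left): payoffs 4, 10, 1 → best response m2.
Player 3 against (B, Right): payoffs 2, 6, 7 → best response m3.
No profile is a mutual best response for all players.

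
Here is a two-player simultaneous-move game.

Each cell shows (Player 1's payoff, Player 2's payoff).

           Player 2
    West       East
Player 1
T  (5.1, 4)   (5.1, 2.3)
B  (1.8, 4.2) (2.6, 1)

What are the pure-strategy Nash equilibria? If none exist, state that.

(T, West): Player 1 gets 5.1, best alternative 1.8; Player 2 gets 4, best alternative 2.3. No profitable deviation — NE.
(T, East): Player 2 can switch to West (2.3 → 4). Not NE.
(B, West): Player 1 can switch to T (1.8 → 5.1). Not NE.
(B, East): Player 1 can switch to T (2.6 → 5.1). Not NE.

(T, West)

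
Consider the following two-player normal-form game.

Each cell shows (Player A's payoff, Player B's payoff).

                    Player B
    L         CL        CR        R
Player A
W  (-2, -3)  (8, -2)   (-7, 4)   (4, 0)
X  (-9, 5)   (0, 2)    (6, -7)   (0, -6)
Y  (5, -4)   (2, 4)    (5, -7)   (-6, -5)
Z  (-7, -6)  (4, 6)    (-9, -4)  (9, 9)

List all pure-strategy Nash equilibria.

(W, L): Player A can switch to Y (-2 → 5). Not NE.
(W, CL): Player B can switch to CR (-2 → 4). Not NE.
(W, CR): Player A can switch to X (-7 → 6). Not NE.
(W, R): Player A can switch to Z (4 → 9). Not NE.
(X, L): Player A can switch to W (-9 → -2). Not NE.
(X, CL): Player A can switch to W (0 → 8). Not NE.
(X, CR): Player B can switch to L (-7 → 5). Not NE.
(X, R): Player A can switch to W (0 → 4). Not NE.
(Y, L): Player B can switch to CL (-4 → 4). Not NE.
(Y, CL): Player A can switch to W (2 → 8). Not NE.
(Z, R): Player A gets 9, best alternative 4; Player B gets 9, best alternative 6. No profitable deviation — NE.
(The remaining 5 profiles each have a profitable deviation by the same check.)

(Z, R)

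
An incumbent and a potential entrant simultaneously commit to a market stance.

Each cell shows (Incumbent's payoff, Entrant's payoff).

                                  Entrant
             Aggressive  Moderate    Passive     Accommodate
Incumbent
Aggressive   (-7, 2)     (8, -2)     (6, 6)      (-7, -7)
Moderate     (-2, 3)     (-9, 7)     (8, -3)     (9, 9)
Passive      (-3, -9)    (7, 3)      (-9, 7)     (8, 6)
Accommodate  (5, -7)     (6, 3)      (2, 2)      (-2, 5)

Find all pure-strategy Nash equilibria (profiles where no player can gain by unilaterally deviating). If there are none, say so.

Mark each player's best response to every combination of opponents' strategies; a profile where every player is best-responding is a pure Nash equilibrium.
Incumbent against Aggressive: payoffs -7, -2, -3, 5 → best response Accommodate.
Incumbent against Moderate: payoffs 8, -9, 7, 6 → best response Aggressive.
Incumbent against Passive: payoffs 6, 8, -9, 2 → best response Moderate.
Incumbent against Accommodate: payoffs -7, 9, 8, -2 → best response Moderate.
Entrant against Aggressive: payoffs 2, -2, 6, -7 → best response Passive.
Entrant against Moderate: payoffs 3, 7, -3, 9 → best response Accommodate.
Entrant against Passive: payoffs -9, 3, 7, 6 → best response Passive.
Entrant against Accommodate: payoffs -7, 3, 2, 5 → best response Accommodate.
Mutual best responses: (Moderate, Accommodate).

(Moderate, Accommodate)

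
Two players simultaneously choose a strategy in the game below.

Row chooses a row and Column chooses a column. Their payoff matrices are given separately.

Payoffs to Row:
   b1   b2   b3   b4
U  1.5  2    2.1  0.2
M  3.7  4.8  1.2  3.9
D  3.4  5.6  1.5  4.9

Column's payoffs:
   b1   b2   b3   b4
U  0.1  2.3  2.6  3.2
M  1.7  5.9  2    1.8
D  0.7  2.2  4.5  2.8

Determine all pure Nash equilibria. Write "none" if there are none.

There is no pure-strategy Nash equilibrium.

Row against b1: payoffs 1.5, 3.7, 3.4 → best response M.
Row against b2: payoffs 2, 4.8, 5.6 → best response D.
Row against b3: payoffs 2.1, 1.2, 1.5 → best response U.
Row against b4: payoffs 0.2, 3.9, 4.9 → best response D.
Column against U: payoffs 0.1, 2.3, 2.6, 3.2 → best response b4.
Column against M: payoffs 1.7, 5.9, 2, 1.8 → best response b2.
Column against D: payoffs 0.7, 2.2, 4.5, 2.8 → best response b3.
No profile is a mutual best response for all players.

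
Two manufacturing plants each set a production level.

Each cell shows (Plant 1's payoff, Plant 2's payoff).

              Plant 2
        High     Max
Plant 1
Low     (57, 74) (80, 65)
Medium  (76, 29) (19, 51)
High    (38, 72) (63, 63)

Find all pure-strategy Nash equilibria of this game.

This game has no pure Nash equilibrium.

(Low, High): Plant 1 can switch to Medium (57 → 76). Not NE.
(Low, Max): Plant 2 can switch to High (65 → 74). Not NE.
(Medium, High): Plant 2 can switch to Max (29 → 51). Not NE.
(Medium, Max): Plant 1 can switch to Low (19 → 80). Not NE.
(High, High): Plant 1 can switch to Low (38 → 57). Not NE.
(High, Max): Plant 1 can switch to Low (63 → 80). Not NE.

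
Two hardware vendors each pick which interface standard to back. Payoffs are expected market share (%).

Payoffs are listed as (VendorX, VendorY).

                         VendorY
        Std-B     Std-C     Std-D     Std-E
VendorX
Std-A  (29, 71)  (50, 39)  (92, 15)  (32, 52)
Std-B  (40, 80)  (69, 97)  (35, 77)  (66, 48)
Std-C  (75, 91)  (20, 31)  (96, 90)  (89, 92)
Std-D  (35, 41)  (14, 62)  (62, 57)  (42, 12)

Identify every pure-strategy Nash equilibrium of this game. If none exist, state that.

(Std-B, Std-C); (Std-C, Std-E)

(Std-A, Std-B): VendorX can switch to Std-B (29 → 40). Not NE.
(Std-A, Std-C): VendorX can switch to Std-B (50 → 69). Not NE.
(Std-A, Std-D): VendorX can switch to Std-C (92 → 96). Not NE.
(Std-A, Std-E): VendorX can switch to Std-B (32 → 66). Not NE.
(Std-B, Std-B): VendorX can switch to Std-C (40 → 75). Not NE.
(Std-B, Std-C): VendorX gets 69, best alternative 50; VendorY gets 97, best alternative 80. No profitable deviation — NE.
(Std-B, Std-D): VendorX can switch to Std-A (35 → 92). Not NE.
(Std-B, Std-E): VendorX can switch to Std-C (66 → 89). Not NE.
(Std-C, Std-B): VendorY can switch to Std-E (91 → 92). Not NE.
(Std-C, Std-C): VendorX can switch to Std-A (20 → 50). Not NE.
(Std-C, Std-D): VendorY can switch to Std-B (90 → 91). Not NE.
(Std-C, Std-E): VendorX gets 89, best alternative 66; VendorY gets 92, best alternative 91. No profitable deviation — NE.
(Std-D, Std-B): VendorX can switch to Std-B (35 → 40). Not NE.
(Std-D, Std-C): VendorX can switch to Std-A (14 → 50). Not NE.
(The remaining 2 profiles each have a profitable deviation by the same check.)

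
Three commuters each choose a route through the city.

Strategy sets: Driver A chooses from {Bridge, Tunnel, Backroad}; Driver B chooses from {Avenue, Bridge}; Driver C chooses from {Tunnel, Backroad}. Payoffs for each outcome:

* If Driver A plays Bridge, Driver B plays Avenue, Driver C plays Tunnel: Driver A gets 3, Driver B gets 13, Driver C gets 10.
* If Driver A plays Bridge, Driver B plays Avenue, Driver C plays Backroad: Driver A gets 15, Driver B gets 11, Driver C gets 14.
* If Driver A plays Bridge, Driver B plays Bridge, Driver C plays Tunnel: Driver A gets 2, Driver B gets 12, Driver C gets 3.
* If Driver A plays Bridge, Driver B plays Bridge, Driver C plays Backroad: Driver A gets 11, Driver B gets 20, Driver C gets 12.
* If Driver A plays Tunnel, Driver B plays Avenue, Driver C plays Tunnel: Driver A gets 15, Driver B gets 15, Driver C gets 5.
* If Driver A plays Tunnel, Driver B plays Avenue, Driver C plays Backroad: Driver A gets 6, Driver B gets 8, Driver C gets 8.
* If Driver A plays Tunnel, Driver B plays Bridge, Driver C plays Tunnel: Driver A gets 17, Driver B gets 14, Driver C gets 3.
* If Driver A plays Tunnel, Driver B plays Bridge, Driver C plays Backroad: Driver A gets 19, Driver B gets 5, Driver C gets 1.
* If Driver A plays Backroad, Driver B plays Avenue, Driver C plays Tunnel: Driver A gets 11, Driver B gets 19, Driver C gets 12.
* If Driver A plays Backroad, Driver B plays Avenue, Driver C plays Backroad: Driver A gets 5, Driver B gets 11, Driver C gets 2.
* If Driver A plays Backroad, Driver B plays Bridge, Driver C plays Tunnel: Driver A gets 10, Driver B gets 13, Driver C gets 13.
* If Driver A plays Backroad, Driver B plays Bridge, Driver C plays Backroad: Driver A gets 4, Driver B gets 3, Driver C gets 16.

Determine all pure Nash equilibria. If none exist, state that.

Driver A against (Avenue, Tunnel): payoffs 3, 15, 11 → best response Tunnel.
Driver A against (Avenue, Backroad): payoffs 15, 6, 5 → best response Bridge.
Driver A against (Bridge, Tunnel): payoffs 2, 17, 10 → best response Tunnel.
Driver A against (Bridge, Backroad): payoffs 11, 19, 4 → best response Tunnel.
Driver B against (Bridge, Tunnel): payoffs 13, 12 → best response Avenue.
Driver B against (Bridge, Backroad): payoffs 11, 20 → best response Bridge.
Driver B against (Tunnel, Tunnel): payoffs 15, 14 → best response Avenue.
Driver B against (Tunnel, Backroad): payoffs 8, 5 → best response Avenue.
Driver B against (Backroad, Tunnel): payoffs 19, 13 → best response Avenue.
Driver B against (Backroad, Backroad): payoffs 11, 3 → best response Avenue.
Driver C against (Bridge, Avenue): payoffs 10, 14 → best response Backroad.
Driver C against (Bridge, Bridge): payoffs 3, 12 → best response Backroad.
Driver C against (Tunnel, Avenue): payoffs 5, 8 → best response Backroad.
Driver C against (Tunnel, Bridge): payoffs 3, 1 → best response Tunnel.
Driver C against (Backroad, Avenue): payoffs 12, 2 → best response Tunnel.
Driver C against (Backroad, Bridge): payoffs 13, 16 → best response Backroad.
No profile is a mutual best response for all players.

none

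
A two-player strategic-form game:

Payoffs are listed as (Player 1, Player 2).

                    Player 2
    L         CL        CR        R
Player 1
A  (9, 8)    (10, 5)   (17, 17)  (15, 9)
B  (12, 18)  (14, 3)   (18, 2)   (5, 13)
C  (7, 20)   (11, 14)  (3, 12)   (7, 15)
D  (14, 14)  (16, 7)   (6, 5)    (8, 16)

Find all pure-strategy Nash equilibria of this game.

Mark each player's best response to every combination of opponents' strategies; a profile where every player is best-responding is a pure Nash equilibrium.
Player 1 against L: payoffs 9, 12, 7, 14 → best response D.
Player 1 against CL: payoffs 10, 14, 11, 16 → best response D.
Player 1 against CR: payoffs 17, 18, 3, 6 → best response B.
Player 1 against R: payoffs 15, 5, 7, 8 → best response A.
Player 2 against A: payoffs 8, 5, 17, 9 → best response CR.
Player 2 against B: payoffs 18, 3, 2, 13 → best response L.
Player 2 against C: payoffs 20, 14, 12, 15 → best response L.
Player 2 against D: payoffs 14, 7, 5, 16 → best response R.
No profile is a mutual best response for all players.

This game has no pure Nash equilibrium.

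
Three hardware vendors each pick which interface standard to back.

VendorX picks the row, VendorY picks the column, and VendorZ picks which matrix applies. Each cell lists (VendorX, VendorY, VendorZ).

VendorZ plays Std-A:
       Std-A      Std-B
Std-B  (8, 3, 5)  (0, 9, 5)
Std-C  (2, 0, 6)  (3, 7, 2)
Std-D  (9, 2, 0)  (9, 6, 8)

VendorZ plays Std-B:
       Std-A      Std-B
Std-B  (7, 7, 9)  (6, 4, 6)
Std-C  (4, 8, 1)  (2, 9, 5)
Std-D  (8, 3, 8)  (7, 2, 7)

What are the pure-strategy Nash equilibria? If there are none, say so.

Check each profile: it is a Nash equilibrium iff no player can strictly gain by switching unilaterally.
(Std-B, Std-A, Std-A): VendorX can switch to Std-D (8 → 9). Not NE.
(Std-B, Std-A, Std-B): VendorX can switch to Std-D (7 → 8). Not NE.
(Std-B, Std-B, Std-A): VendorX can switch to Std-C (0 → 3). Not NE.
(Std-B, Std-B, Std-B): VendorX can switch to Std-D (6 → 7). Not NE.
(Std-C, Std-A, Std-A): VendorX can switch to Std-B (2 → 8). Not NE.
(Std-C, Std-A, Std-B): VendorX can switch to Std-B (4 → 7). Not NE.
(Std-C, Std-B, Std-A): VendorX can switch to Std-D (3 → 9). Not NE.
(Std-C, Std-B, Std-B): VendorX can switch to Std-B (2 → 6). Not NE.
(Std-D, Std-A, Std-A): VendorY can switch to Std-B (2 → 6). Not NE.
(Std-D, Std-A, Std-B): VendorX gets 8, best alternative 7; VendorY gets 3, best alternative 2; VendorZ gets 8, best alternative 0. No profitable deviation — NE.
(Std-D, Std-B, Std-A): VendorX gets 9, best alternative 3; VendorY gets 6, best alternative 2; VendorZ gets 8, best alternative 7. No profitable deviation — NE.
(Std-D, Std-B, Std-B): VendorY can switch to Std-A (2 → 3). Not NE.

The pure Nash equilibria are (Std-D, Std-A, Std-B); (Std-D, Std-B, Std-A).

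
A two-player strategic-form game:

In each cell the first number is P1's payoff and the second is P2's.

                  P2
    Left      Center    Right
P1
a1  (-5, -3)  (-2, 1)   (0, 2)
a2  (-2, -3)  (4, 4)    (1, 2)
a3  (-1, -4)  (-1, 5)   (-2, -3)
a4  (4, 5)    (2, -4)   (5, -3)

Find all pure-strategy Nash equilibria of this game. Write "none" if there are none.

Pure-strategy Nash equilibria: (a2, Center), (a4, Left)

(a1, Left): P1 can switch to a2 (-5 → -2). Not NE.
(a1, Center): P1 can switch to a2 (-2 → 4). Not NE.
(a1, Right): P1 can switch to a2 (0 → 1). Not NE.
(a2, Left): P1 can switch to a3 (-2 → -1). Not NE.
(a2, Center): P1 gets 4, best alternative 2; P2 gets 4, best alternative 2. No profitable deviation — NE.
(a2, Right): P1 can switch to a4 (1 → 5). Not NE.
(a3, Left): P1 can switch to a4 (-1 → 4). Not NE.
(a4, Left): P1 gets 4, best alternative -1; P2 gets 5, best alternative -3. No profitable deviation — NE.
(The remaining 4 profiles each have a profitable deviation by the same check.)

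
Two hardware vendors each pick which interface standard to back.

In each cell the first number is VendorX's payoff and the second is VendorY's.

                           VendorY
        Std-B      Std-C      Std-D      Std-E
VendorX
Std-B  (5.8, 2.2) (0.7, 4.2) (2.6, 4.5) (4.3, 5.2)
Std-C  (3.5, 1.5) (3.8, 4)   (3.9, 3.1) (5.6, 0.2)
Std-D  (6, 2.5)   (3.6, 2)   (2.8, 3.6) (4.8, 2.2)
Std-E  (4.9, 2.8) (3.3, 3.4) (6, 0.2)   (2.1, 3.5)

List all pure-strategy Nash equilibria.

VendorX against Std-B: payoffs 5.8, 3.5, 6, 4.9 → best response Std-D.
VendorX against Std-C: payoffs 0.7, 3.8, 3.6, 3.3 → best response Std-C.
VendorX against Std-D: payoffs 2.6, 3.9, 2.8, 6 → best response Std-E.
VendorX against Std-E: payoffs 4.3, 5.6, 4.8, 2.1 → best response Std-C.
VendorY against Std-B: payoffs 2.2, 4.2, 4.5, 5.2 → best response Std-E.
VendorY against Std-C: payoffs 1.5, 4, 3.1, 0.2 → best response Std-C.
VendorY against Std-D: payoffs 2.5, 2, 3.6, 2.2 → best response Std-D.
VendorY against Std-E: payoffs 2.8, 3.4, 0.2, 3.5 → best response Std-E.
Mutual best responses: (Std-C, Std-C).

(Std-C, Std-C)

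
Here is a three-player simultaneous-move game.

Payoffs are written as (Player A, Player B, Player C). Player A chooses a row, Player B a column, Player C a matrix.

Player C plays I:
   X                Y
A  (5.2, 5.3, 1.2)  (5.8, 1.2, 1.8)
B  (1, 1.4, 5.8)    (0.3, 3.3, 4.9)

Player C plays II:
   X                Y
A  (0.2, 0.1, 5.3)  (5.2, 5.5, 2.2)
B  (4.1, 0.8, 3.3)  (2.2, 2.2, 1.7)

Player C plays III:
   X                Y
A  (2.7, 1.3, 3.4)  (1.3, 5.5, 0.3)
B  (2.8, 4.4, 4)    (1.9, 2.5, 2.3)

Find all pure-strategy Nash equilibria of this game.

(A, Y, II)

Mark each player's best response to every combination of opponents' strategies; a profile where every player is best-responding is a pure Nash equilibrium.
Player A against (X, I): payoffs 5.2, 1 → best response A.
Player A against (X, II): payoffs 0.2, 4.1 → best response B.
Player A against (X, III): payoffs 2.7, 2.8 → best response B.
Player A against (Y, I): payoffs 5.8, 0.3 → best response A.
Player A against (Y, II): payoffs 5.2, 2.2 → best response A.
Player A against (Y, III): payoffs 1.3, 1.9 → best response B.
Player B against (A, I): payoffs 5.3, 1.2 → best response X.
Player B against (A, II): payoffs 0.1, 5.5 → best response Y.
Player B against (A, III): payoffs 1.3, 5.5 → best response Y.
Player B against (B, I): payoffs 1.4, 3.3 → best response Y.
Player B against (B, II): payoffs 0.8, 2.2 → best response Y.
Player B against (B, III): payoffs 4.4, 2.5 → best response X.
Player C against (A, X): payoffs 1.2, 5.3, 3.4 → best response II.
Player C against (A, Y): payoffs 1.8, 2.2, 0.3 → best response II.
Player C against (B, X): payoffs 5.8, 3.3, 4 → best response I.
Player C against (B, Y): payoffs 4.9, 1.7, 2.3 → best response I.
Mutual best responses: (A, Y, II).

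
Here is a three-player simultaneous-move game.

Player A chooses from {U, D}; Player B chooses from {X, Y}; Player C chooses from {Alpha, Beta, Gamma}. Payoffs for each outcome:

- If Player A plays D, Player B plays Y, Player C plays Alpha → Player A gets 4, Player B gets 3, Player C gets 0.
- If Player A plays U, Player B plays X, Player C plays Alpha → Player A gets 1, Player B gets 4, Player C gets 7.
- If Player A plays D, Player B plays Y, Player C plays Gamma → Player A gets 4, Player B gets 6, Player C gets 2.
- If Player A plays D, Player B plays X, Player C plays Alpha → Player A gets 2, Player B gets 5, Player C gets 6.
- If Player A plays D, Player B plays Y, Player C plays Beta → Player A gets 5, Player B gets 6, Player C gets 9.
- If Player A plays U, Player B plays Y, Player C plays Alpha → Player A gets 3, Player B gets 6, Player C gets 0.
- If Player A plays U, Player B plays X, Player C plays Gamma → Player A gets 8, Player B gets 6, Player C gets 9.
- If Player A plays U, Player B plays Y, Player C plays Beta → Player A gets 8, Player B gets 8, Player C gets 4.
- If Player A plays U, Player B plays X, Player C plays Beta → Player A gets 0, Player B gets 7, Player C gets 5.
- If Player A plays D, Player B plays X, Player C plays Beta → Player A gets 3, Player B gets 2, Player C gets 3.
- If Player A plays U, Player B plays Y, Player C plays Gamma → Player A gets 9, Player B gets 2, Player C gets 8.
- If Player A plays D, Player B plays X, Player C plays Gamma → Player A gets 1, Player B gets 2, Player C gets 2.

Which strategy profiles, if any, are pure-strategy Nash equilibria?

(U, X, Alpha): Player A can switch to D (1 → 2). Not NE.
(U, X, Beta): Player A can switch to D (0 → 3). Not NE.
(U, X, Gamma): Player A gets 8, best alternative 1; Player B gets 6, best alternative 2; Player C gets 9, best alternative 7. No profitable deviation — NE.
(U, Y, Alpha): Player A can switch to D (3 → 4). Not NE.
(U, Y, Beta): Player C can switch to Gamma (4 → 8). Not NE.
(U, Y, Gamma): Player B can switch to X (2 → 6). Not NE.
(D, X, Alpha): Player A gets 2, best alternative 1; Player B gets 5, best alternative 3; Player C gets 6, best alternative 3. No profitable deviation — NE.
(D, X, Beta): Player B can switch to Y (2 → 6). Not NE.
(D, X, Gamma): Player A can switch to U (1 → 8). Not NE.
(D, Y, Alpha): Player B can switch to X (3 → 5). Not NE.
(The remaining 2 profiles each have a profitable deviation by the same check.)

The pure Nash equilibria are (U, X, Gamma) and (D, X, Alpha).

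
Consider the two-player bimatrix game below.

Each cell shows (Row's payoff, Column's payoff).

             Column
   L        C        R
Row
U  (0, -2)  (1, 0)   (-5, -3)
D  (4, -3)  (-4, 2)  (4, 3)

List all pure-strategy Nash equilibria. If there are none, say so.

The pure Nash equilibria are (U, C), (D, R).

(U, L): Row can switch to D (0 → 4). Not NE.
(U, C): Row gets 1, best alternative -4; Column gets 0, best alternative -2. No profitable deviation — NE.
(U, R): Row can switch to D (-5 → 4). Not NE.
(D, L): Column can switch to C (-3 → 2). Not NE.
(D, C): Row can switch to U (-4 → 1). Not NE.
(D, R): Row gets 4, best alternative -5; Column gets 3, best alternative 2. No profitable deviation — NE.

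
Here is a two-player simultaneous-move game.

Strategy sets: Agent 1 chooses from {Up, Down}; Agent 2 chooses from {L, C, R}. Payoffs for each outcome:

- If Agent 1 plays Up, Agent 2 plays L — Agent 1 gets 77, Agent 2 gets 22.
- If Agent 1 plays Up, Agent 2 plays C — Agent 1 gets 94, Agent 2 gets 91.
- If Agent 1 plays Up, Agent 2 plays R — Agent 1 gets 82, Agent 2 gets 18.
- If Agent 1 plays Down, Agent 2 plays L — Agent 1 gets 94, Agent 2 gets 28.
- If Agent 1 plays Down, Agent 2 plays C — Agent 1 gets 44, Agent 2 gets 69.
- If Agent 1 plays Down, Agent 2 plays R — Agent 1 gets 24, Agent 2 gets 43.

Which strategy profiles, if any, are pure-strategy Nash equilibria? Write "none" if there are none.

(Up, L): Agent 1 can switch to Down (77 → 94). Not NE.
(Up, C): Agent 1 gets 94, best alternative 44; Agent 2 gets 91, best alternative 22. No profitable deviation — NE.
(Up, R): Agent 2 can switch to L (18 → 22). Not NE.
(Down, L): Agent 2 can switch to C (28 → 69). Not NE.
(Down, C): Agent 1 can switch to Up (44 → 94). Not NE.
(Down, R): Agent 1 can switch to Up (24 → 82). Not NE.

The unique pure-strategy Nash equilibrium is (Up, C).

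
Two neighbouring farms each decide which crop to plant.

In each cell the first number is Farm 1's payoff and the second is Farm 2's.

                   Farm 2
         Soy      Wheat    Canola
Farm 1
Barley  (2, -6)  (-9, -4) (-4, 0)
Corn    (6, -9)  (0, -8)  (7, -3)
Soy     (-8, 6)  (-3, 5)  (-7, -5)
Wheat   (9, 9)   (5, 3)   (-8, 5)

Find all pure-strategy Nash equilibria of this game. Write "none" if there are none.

(Corn, Canola), (Wheat, Soy)

(Barley, Soy): Farm 1 can switch to Corn (2 → 6). Not NE.
(Barley, Wheat): Farm 1 can switch to Corn (-9 → 0). Not NE.
(Barley, Canola): Farm 1 can switch to Corn (-4 → 7). Not NE.
(Corn, Soy): Farm 1 can switch to Wheat (6 → 9). Not NE.
(Corn, Wheat): Farm 1 can switch to Wheat (0 → 5). Not NE.
(Corn, Canola): Farm 1 gets 7, best alternative -4; Farm 2 gets -3, best alternative -8. No profitable deviation — NE.
(Soy, Soy): Farm 1 can switch to Barley (-8 → 2). Not NE.
(Soy, Wheat): Farm 1 can switch to Corn (-3 → 0). Not NE.
(Soy, Canola): Farm 1 can switch to Barley (-7 → -4). Not NE.
(Wheat, Soy): Farm 1 gets 9, best alternative 6; Farm 2 gets 9, best alternative 5. No profitable deviation — NE.
(Wheat, Wheat): Farm 2 can switch to Soy (3 → 9). Not NE.
(Wheat, Canola): Farm 1 can switch to Barley (-8 → -4). Not NE.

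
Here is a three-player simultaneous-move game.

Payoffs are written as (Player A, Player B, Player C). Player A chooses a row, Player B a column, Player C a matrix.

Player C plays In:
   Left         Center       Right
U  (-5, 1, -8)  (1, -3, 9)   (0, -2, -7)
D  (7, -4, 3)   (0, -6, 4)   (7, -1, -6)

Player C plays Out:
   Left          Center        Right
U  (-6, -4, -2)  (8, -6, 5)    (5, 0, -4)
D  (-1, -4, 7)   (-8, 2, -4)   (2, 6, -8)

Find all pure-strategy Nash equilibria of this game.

(U, Left, In): Player A can switch to D (-5 → 7). Not NE.
(U, Left, Out): Player A can switch to D (-6 → -1). Not NE.
(U, Center, In): Player B can switch to Left (-3 → 1). Not NE.
(U, Center, Out): Player B can switch to Left (-6 → -4). Not NE.
(U, Right, In): Player A can switch to D (0 → 7). Not NE.
(U, Right, Out): Player A gets 5, best alternative 2; Player B gets 0, best alternative -4; Player C gets -4, best alternative -7. No profitable deviation — NE.
(D, Left, In): Player B can switch to Right (-4 → -1). Not NE.
(D, Left, Out): Player B can switch to Center (-4 → 2). Not NE.
(D, Center, In): Player A can switch to U (0 → 1). Not NE.
(D, Center, Out): Player A can switch to U (-8 → 8). Not NE.
(D, Right, In): Player A gets 7, best alternative 0; Player B gets -1, best alternative -4; Player C gets -6, best alternative -8. No profitable deviation — NE.
(D, Right, Out): Player A can switch to U (2 → 5). Not NE.

The pure Nash equilibria are (U, Right, Out), (D, Right, In).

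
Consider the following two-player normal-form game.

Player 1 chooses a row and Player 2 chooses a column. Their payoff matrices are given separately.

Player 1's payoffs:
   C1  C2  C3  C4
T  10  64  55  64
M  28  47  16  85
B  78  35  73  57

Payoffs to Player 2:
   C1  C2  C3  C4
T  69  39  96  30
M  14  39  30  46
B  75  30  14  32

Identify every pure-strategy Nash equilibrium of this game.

Pure-strategy Nash equilibria: (M, C4), (B, C1)

For each strategy profile, look for a profitable unilateral deviation.
(T, C1): Player 1 can switch to M (10 → 28). Not NE.
(T, C2): Player 2 can switch to C1 (39 → 69). Not NE.
(T, C3): Player 1 can switch to B (55 → 73). Not NE.
(T, C4): Player 1 can switch to M (64 → 85). Not NE.
(M, C1): Player 1 can switch to B (28 → 78). Not NE.
(M, C2): Player 1 can switch to T (47 → 64). Not NE.
(M, C3): Player 1 can switch to T (16 → 55). Not NE.
(M, C4): Player 1 gets 85, best alternative 64; Player 2 gets 46, best alternative 39. No profitable deviation — NE.
(B, C1): Player 1 gets 78, best alternative 28; Player 2 gets 75, best alternative 32. No profitable deviation — NE.
(B, C2): Player 1 can switch to T (35 → 64). Not NE.
(The remaining 2 profiles each have a profitable deviation by the same check.)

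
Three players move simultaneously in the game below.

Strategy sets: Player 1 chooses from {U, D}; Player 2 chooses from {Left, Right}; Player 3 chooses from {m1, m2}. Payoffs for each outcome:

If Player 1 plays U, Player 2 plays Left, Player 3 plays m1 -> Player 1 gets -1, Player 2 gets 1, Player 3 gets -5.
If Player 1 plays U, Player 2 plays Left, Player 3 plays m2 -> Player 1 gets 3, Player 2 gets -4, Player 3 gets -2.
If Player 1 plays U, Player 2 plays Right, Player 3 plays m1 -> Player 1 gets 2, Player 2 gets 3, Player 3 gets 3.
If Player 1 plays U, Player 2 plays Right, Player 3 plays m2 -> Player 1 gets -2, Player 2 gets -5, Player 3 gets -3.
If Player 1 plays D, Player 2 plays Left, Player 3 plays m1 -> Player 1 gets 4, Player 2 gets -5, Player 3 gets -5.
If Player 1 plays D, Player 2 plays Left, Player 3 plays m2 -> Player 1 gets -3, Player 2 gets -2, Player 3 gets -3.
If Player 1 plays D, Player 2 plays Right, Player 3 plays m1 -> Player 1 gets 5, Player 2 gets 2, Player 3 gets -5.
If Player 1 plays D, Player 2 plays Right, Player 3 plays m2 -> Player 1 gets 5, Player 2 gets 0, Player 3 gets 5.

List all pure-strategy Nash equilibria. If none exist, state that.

For each strategy profile, look for a profitable unilateral deviation.
(U, Left, m1): Player 1 can switch to D (-1 → 4). Not NE.
(U, Left, m2): Player 1 gets 3, best alternative -3; Player 2 gets -4, best alternative -5; Player 3 gets -2, best alternative -5. No profitable deviation — NE.
(U, Right, m1): Player 1 can switch to D (2 → 5). Not NE.
(U, Right, m2): Player 1 can switch to D (-2 → 5). Not NE.
(D, Left, m1): Player 2 can switch to Right (-5 → 2). Not NE.
(D, Left, m2): Player 1 can switch to U (-3 → 3). Not NE.
(D, Right, m1): Player 3 can switch to m2 (-5 → 5). Not NE.
(D, Right, m2): Player 1 gets 5, best alternative -2; Player 2 gets 0, best alternative -2; Player 3 gets 5, best alternative -5. No profitable deviation — NE.

(U, Left, m2) and (D, Right, m2)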